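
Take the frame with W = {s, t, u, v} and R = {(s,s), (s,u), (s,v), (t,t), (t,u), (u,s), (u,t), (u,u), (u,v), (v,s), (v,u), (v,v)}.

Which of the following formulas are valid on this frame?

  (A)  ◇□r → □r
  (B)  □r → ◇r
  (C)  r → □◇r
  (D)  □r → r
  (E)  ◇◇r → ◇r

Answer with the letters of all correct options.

R is reflexive: each world relates to itself.
R is symmetric: every R-edge is matched by its reverse.
R is not transitive: s R u and u R t but not s R t.
R is not euclidean: u R s and u R t but not s R t.
R is serial: every world has an R-successor.
(A) ◇□r → □r (the dual of axiom 5) characterises the euclidean frames. R is not euclidean — not valid.
(B) □r → ◇r is axiom D; it is valid on a frame exactly when R is serial. R is serial, so valid.
(C) r → □◇r is axiom B; it is valid on a frame exactly when R is symmetric. R is symmetric, so valid.
(D) axiom T: valid iff R is reflexive. R is reflexive — valid.
(E) ◇◇r → ◇r is the dual of axiom 4; it is valid on a frame exactly when R is transitive. R is not transitive, so not valid.

B, C, D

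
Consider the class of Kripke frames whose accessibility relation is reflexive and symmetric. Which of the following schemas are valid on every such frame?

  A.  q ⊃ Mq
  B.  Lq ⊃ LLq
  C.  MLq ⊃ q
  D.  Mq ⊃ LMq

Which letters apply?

Reflexive relations are serial.
(A) q ⊃ Mq is the dual of axiom T; it is valid on a frame exactly when R is reflexive. Every such R is reflexive, so valid.
(B) Lq ⊃ LLq is axiom 4; it is valid on a frame exactly when R is transitive. Such an R need not be transitive, so not valid.
(C) MLq ⊃ q (the dual of axiom B) characterises the symmetric frames. Every such R is symmetric — valid.
(D) Mq ⊃ LMq (axiom 5) characterises the euclidean frames. Such an R need not be euclidean — not valid.

A, C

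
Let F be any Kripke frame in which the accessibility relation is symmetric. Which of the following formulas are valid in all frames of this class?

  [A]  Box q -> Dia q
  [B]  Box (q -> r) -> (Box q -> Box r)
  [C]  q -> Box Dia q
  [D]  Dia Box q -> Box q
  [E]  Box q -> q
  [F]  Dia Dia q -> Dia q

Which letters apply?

(A) Box q -> Dia q is axiom D, which corresponds to seriality. Such an R need not be serial — not valid.
(B) this is just K, valid on every normal frame.
(C) q -> Box Dia q is axiom B, which corresponds to symmetry. Every such R is symmetric — valid.
(D) the dual of axiom 5: valid iff R is euclidean. Such an R need not be euclidean — not valid.
(E) Box q -> q (axiom T) characterises the reflexive frames. Such an R need not be reflexive — not valid.
(F) Dia Dia q -> Dia q is the dual of axiom 4; it is valid on a frame exactly when R is transitive. Such an R need not be transitive, so not valid.

B, C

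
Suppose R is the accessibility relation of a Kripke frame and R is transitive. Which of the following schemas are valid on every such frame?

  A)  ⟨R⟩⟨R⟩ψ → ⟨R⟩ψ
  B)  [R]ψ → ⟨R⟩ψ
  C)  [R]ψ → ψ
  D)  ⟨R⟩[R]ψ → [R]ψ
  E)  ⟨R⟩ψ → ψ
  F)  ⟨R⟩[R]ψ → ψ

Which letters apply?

A

(A) ⟨R⟩⟨R⟩ψ → ⟨R⟩ψ is the dual of axiom 4; it is valid on a frame exactly when R is transitive. Every such R is transitive, so valid.
(B) [R]ψ → ⟨R⟩ψ (axiom D) characterises the serial frames. Such an R need not be serial — not valid.
(C) [R]ψ → ψ is axiom T; it is valid on a frame exactly when R is reflexive. Such an R need not be reflexive, so not valid.
(D) ⟨R⟩[R]ψ → [R]ψ is the dual of axiom 5, which corresponds to the euclidean property. Such an R need not be euclidean — not valid.
(E) ⟨R⟩ψ → ψ (the converse of T) corresponds to R being a subset of the identity. Such an R need not be a subset of the identity, so not valid.
(F) ⟨R⟩[R]ψ → ψ is the dual of axiom B; it is valid on a frame exactly when R is symmetric. Such an R need not be symmetric, so not valid.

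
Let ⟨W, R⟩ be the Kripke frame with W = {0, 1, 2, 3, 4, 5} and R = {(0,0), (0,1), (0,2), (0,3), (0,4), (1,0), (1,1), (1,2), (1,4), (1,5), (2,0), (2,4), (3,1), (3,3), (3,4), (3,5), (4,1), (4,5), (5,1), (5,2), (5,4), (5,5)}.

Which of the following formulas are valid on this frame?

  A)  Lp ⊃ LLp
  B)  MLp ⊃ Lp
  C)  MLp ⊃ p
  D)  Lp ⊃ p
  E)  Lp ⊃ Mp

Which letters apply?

R is not reflexive: not 2 R 2.
R is not symmetric: 0 R 3 but not 3 R 0.
R is not transitive: 0 R 1 and 1 R 5 but not 0 R 5.
R is not euclidean: 0 R 1 and 0 R 3 but not 1 R 3.
R is serial: every world has an R-successor.
(A) axiom 4: valid iff R is transitive. R is not transitive — not valid.
(B) MLp ⊃ Lp (the dual of axiom 5) characterises the euclidean frames. R is not euclidean — not valid.
(C) MLp ⊃ p (the dual of axiom B) characterises the symmetric frames. R is not symmetric — not valid.
(D) axiom T: valid iff R is reflexive. R is not reflexive — not valid.
(E) axiom D: valid iff R is serial. R is serial — valid.

E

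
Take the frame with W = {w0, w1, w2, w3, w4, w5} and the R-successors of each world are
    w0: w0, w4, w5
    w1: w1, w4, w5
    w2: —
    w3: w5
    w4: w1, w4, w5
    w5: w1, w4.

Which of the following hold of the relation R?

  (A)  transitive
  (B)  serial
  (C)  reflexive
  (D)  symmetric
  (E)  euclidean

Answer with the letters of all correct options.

none

(A) not transitive: w0 R w4 and w4 R w1 but not w0 R w1.
(B) not serial: w2 has no R-successor.
(C) not reflexive: not w2 R w2.
(D) not symmetric: w0 R w4 but not w4 R w0.
(E) not euclidean: w0 R w4 and w0 R w0 but not w4 R w0.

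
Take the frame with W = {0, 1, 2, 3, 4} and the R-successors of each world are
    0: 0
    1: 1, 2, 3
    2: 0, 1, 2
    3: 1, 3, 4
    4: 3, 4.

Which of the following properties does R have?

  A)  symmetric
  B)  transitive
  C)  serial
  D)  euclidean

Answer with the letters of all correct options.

(A) not symmetric: 2 R 0 but not 0 R 2.
(B) not transitive: 1 R 2 and 2 R 0 but not 1 R 0.
(C) serial: every world has an R-successor.
(D) not euclidean: 1 R 2 and 1 R 3 but not 2 R 3.

C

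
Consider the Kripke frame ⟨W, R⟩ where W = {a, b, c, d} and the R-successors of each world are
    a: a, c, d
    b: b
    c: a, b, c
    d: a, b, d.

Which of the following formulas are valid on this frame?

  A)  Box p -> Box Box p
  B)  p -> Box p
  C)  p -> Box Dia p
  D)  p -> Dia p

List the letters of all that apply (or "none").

R is reflexive: each world relates to itself.
R is not symmetric: c R b but not b R c.
R is not transitive: a R c and c R b but not a R b.
R is not a subset of the identity: a R c with a ≠ c.
(A) Box p -> Box Box p (axiom 4) characterises the transitive frames. R is not transitive — not valid.
(B) p -> Box p is equivalent to ◇p→p; it holds exactly when R ⊆ identity. Here R ⊄ identity — not valid.
(C) p -> Box Dia p is axiom B; it is valid on a frame exactly when R is symmetric. R is not symmetric, so not valid.
(D) the dual of axiom T: valid iff R is reflexive. R is reflexive — valid.

D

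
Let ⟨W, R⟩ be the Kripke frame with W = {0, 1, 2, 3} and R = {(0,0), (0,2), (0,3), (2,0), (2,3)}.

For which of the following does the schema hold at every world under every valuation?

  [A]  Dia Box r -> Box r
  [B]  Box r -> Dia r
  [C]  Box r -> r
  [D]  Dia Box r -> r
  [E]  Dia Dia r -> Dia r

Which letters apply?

R is not reflexive: not 1 R 1.
R is not symmetric: 0 R 3 but not 3 R 0.
R is not transitive: 2 R 0 and 0 R 2 but not 2 R 2.
R is not euclidean: 0 R 3 and 0 R 0 but not 3 R 0.
R is not serial: 1 has no R-successor.
(A) the dual of axiom 5: valid iff R is euclidean. R is not euclidean — not valid.
(B) Box r -> Dia r is axiom D, which corresponds to seriality. R is not serial — not valid.
(C) axiom T: valid iff R is reflexive. R is not reflexive — not valid.
(D) Dia Box r -> r is the dual of axiom B, which corresponds to symmetry. R is not symmetric — not valid.
(E) Dia Dia r -> Dia r is the dual of axiom 4, which corresponds to transitivity. R is not transitive — not valid.

none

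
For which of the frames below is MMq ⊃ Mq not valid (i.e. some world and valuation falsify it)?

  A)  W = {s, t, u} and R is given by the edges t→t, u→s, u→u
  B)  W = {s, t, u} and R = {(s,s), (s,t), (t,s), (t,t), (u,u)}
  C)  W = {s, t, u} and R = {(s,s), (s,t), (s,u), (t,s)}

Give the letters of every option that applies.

C

The schema MMq ⊃ Mq is the dual of axiom 4; it is valid on a frame iff R is transitive.
(A) R is transitive (R is closed under composition), so the schema is valid here.
(B) R is transitive (R is closed under composition), so the schema is valid here.
(C) R is not transitive (t R s and s R t but not t R t), so the schema fails here.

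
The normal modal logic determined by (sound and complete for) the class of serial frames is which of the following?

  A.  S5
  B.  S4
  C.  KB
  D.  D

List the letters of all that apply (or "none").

(A) S5 is determined by the class of reflexive, symmetric, and transitive frames.
(B) S4 is determined by the class of reflexive and transitive frames.
(C) KB is determined by the class of symmetric frames.
(D) D is determined by exactly this class.

D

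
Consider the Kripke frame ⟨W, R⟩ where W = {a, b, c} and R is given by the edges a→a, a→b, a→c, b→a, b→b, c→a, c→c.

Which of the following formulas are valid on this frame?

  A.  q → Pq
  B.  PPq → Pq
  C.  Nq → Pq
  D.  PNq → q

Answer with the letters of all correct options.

R is reflexive: each world relates to itself.
R is symmetric: every R-edge is matched by its reverse.
R is not transitive: b R a and a R c but not b R c.
R is serial: every world has an R-successor.
(A) q → Pq is the dual of axiom T, which corresponds to reflexivity. R is reflexive — valid.
(B) PPq → Pq is the dual of axiom 4, which corresponds to transitivity. R is not transitive — not valid.
(C) axiom D: valid iff R is serial. R is serial — valid.
(D) PNq → q is the dual of axiom B, which corresponds to symmetry. R is symmetric — valid.

A, C, D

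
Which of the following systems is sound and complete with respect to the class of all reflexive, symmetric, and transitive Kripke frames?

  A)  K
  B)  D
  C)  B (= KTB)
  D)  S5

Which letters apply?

D

(A) K is determined by the class of arbitrary frames.
(B) D is determined by the class of serial frames.
(C) B (= KTB) is determined by the class of reflexive and symmetric frames.
(D) S5 is determined by exactly this class.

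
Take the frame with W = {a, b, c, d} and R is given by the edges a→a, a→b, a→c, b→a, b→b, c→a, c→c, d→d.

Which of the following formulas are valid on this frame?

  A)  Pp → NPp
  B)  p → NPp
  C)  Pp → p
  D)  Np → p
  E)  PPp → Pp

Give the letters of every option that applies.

B, D

R is reflexive: each world relates to itself.
R is symmetric: every R-edge is matched by its reverse.
R is not transitive: b R a and a R c but not b R c.
R is not euclidean: a R b and a R c but not b R c.
R is not a subset of the identity: a R b with a ≠ b.
(A) axiom 5: valid iff R is euclidean. R is not euclidean — not valid.
(B) p → NPp is axiom B, which corresponds to symmetry. R is symmetric — valid.
(C) Pp → p is the converse of T; it holds exactly when R ⊆ identity. Here R ⊄ identity — not valid.
(D) Np → p is axiom T, which corresponds to reflexivity. R is reflexive — valid.
(E) the dual of axiom 4: valid iff R is transitive. R is not transitive — not valid.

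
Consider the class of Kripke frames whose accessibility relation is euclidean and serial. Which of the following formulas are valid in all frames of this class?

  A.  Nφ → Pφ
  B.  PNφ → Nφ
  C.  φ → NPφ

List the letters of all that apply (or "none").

(A) Nφ → Pφ is axiom D; it is valid on a frame exactly when R is serial. Every such R is serial, so valid.
(B) PNφ → Nφ (the dual of axiom 5) characterises the euclidean frames. Every such R is euclidean — valid.
(C) φ → NPφ (axiom B) characterises the symmetric frames. Such an R need not be symmetric — not valid.

A, B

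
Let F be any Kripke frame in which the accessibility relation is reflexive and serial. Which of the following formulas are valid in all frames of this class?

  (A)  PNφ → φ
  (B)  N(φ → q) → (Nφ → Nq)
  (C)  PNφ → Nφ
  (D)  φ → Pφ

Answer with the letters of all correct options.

(A) PNφ → φ is the dual of axiom B; it is valid on a frame exactly when R is symmetric. Such an R need not be symmetric, so not valid.
(B) N(φ → q) → (Nφ → Nq) is the K axiom; it holds on all frames — valid.
(C) the dual of axiom 5: valid iff R is euclidean. Such an R need not be euclidean — not valid.
(D) φ → Pφ is the dual of axiom T; it is valid on a frame exactly when R is reflexive. Every such R is reflexive, so valid.

B, D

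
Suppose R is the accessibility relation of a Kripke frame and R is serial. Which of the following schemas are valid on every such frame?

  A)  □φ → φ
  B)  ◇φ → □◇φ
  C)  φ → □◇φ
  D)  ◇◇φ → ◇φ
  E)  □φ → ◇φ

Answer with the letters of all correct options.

(A) □φ → φ (axiom T) characterises the reflexive frames. Such an R need not be reflexive — not valid.
(B) ◇φ → □◇φ is axiom 5; it is valid on a frame exactly when R is euclidean. Such an R need not be euclidean, so not valid.
(C) axiom B: valid iff R is symmetric. Such an R need not be symmetric — not valid.
(D) ◇◇φ → ◇φ (the dual of axiom 4) characterises the transitive frames. Such an R need not be transitive — not valid.
(E) □φ → ◇φ is axiom D; it is valid on a frame exactly when R is serial. Every such R is serial, so valid.

E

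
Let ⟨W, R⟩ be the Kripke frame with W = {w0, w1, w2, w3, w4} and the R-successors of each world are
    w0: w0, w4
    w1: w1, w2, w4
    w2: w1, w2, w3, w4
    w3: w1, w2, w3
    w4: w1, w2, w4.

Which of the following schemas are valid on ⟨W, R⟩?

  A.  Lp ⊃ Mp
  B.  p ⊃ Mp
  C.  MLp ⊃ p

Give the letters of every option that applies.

A, B

R is reflexive: each world relates to itself.
R is not symmetric: w0 R w4 but not w4 R w0.
R is serial: every world has an R-successor.
(A) Lp ⊃ Mp is axiom D, which corresponds to seriality. R is serial — valid.
(B) the dual of axiom T: valid iff R is reflexive. R is reflexive — valid.
(C) MLp ⊃ p (the dual of axiom B) characterises the symmetric frames. R is not symmetric — not valid.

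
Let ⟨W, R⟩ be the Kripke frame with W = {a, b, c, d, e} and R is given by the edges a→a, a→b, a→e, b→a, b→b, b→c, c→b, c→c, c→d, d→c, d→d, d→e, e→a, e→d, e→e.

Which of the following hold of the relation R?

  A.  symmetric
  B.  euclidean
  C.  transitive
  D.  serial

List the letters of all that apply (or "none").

(A) symmetric: every R-edge is matched by its reverse.
(B) not euclidean: a R b and a R e but not b R e.
(C) not transitive: a R b and b R c but not a R c.
(D) serial: every world has an R-successor.

A, D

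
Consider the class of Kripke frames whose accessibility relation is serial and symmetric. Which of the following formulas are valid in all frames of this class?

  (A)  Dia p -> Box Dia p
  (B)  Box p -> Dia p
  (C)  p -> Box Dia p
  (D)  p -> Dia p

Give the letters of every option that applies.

(A) axiom 5: valid iff R is euclidean. Such an R need not be euclidean — not valid.
(B) Box p -> Dia p is axiom D; it is valid on a frame exactly when R is serial. Every such R is serial, so valid.
(C) p -> Box Dia p (axiom B) characterises the symmetric frames. Every such R is symmetric — valid.
(D) p -> Dia p is the dual of axiom T; it is valid on a frame exactly when R is reflexive. Such an R need not be reflexive, so not valid.

B, C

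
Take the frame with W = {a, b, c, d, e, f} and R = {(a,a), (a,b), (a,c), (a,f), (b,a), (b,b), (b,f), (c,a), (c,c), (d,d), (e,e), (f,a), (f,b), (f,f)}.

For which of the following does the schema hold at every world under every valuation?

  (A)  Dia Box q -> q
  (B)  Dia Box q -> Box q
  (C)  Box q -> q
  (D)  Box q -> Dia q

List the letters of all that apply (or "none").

R is reflexive: each world relates to itself.
R is symmetric: every R-edge is matched by its reverse.
R is not euclidean: a R b and a R c but not b R c.
R is serial: every world has an R-successor.
(A) the dual of axiom B: valid iff R is symmetric. R is symmetric — valid.
(B) Dia Box q -> Box q is the dual of axiom 5; it is valid on a frame exactly when R is euclidean. R is not euclidean, so not valid.
(C) Box q -> q (axiom T) characterises the reflexive frames. R is reflexive — valid.
(D) Box q -> Dia q is axiom D, which corresponds to seriality. R is serial — valid.

A, C, D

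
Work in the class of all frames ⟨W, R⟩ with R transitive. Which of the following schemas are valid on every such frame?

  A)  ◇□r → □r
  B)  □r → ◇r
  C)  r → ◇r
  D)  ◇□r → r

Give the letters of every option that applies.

(A) ◇□r → □r (the dual of axiom 5) characterises the euclidean frames. Such an R need not be euclidean — not valid.
(B) □r → ◇r (axiom D) characterises the serial frames. Such an R need not be serial — not valid.
(C) r → ◇r (the dual of axiom T) characterises the reflexive frames. Such an R need not be reflexive — not valid.
(D) ◇□r → r is the dual of axiom B; it is valid on a frame exactly when R is symmetric. Such an R need not be symmetric, so not valid.

none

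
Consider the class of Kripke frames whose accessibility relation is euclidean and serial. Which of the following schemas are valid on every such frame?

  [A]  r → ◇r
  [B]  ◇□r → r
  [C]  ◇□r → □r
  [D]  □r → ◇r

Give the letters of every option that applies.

(A) the dual of axiom T: valid iff R is reflexive. Such an R need not be reflexive — not valid.
(B) ◇□r → r is the dual of axiom B; it is valid on a frame exactly when R is symmetric. Such an R need not be symmetric, so not valid.
(C) ◇□r → □r is the dual of axiom 5; it is valid on a frame exactly when R is euclidean. Every such R is euclidean, so valid.
(D) axiom D: valid iff R is serial. Every such R is serial — valid.

C, D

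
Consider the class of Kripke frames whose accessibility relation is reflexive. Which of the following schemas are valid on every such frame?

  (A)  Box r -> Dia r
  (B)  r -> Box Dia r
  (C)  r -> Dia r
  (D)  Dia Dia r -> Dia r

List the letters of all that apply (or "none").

A reflexive relation is serial.
(A) Box r -> Dia r is axiom D, which corresponds to seriality. Every such R is serial — valid.
(B) axiom B: valid iff R is symmetric. Such an R need not be symmetric — not valid.
(C) r -> Dia r (the dual of axiom T) characterises the reflexive frames. Every such R is reflexive — valid.
(D) the dual of axiom 4: valid iff R is transitive. Such an R need not be transitive — not valid.

A, C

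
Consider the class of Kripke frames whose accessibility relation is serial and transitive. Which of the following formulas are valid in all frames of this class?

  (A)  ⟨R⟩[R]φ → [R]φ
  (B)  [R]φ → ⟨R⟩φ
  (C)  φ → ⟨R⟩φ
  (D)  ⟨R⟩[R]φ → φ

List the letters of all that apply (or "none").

B

(A) the dual of axiom 5: valid iff R is euclidean. Such an R need not be euclidean — not valid.
(B) [R]φ → ⟨R⟩φ is axiom D, which corresponds to seriality. Every such R is serial — valid.
(C) φ → ⟨R⟩φ (the dual of axiom T) characterises the reflexive frames. Such an R need not be reflexive — not valid.
(D) ⟨R⟩[R]φ → φ (the dual of axiom B) characterises the symmetric frames. Such an R need not be symmetric — not valid.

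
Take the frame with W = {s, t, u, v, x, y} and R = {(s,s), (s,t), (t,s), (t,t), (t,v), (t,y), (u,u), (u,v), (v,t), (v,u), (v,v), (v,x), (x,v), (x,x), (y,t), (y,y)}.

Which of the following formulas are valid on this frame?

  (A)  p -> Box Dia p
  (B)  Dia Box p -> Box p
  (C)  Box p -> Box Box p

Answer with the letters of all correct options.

R is symmetric: every R-edge is matched by its reverse.
R is not transitive: s R t and t R v but not s R v.
R is not euclidean: t R s and t R v but not s R v.
(A) p -> Box Dia p is axiom B, which corresponds to symmetry. R is symmetric — valid.
(B) the dual of axiom 5: valid iff R is euclidean. R is not euclidean — not valid.
(C) Box p -> Box Box p is axiom 4, which corresponds to transitivity. R is not transitive — not valid.

A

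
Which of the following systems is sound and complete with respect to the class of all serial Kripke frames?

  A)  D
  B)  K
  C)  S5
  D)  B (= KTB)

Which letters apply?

A

(A) D is determined by exactly this class.
(B) K is determined by the class of arbitrary frames.
(C) S5 is determined by the class of reflexive, symmetric, and transitive frames.
(D) B (= KTB) is determined by the class of reflexive and symmetric frames.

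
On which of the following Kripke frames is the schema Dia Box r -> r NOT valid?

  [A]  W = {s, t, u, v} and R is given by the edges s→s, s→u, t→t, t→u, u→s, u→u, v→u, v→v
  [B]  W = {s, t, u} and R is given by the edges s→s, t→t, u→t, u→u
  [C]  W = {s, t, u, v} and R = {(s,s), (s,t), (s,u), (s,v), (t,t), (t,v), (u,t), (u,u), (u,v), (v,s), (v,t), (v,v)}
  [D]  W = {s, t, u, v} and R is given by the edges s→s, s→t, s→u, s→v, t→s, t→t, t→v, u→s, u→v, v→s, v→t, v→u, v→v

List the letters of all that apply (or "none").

The schema Dia Box r -> r is the dual of axiom B; it is valid on a frame iff R is symmetric.
(A) R is not symmetric (t R u but not u R t), so the schema fails here.
(B) R is not symmetric (u R t but not t R u), so the schema fails here.
(C) R is not symmetric (s R t but not t R s), so the schema fails here.
(D) R is symmetric (every R-edge is matched by its reverse), so the schema is valid here.

A, B, C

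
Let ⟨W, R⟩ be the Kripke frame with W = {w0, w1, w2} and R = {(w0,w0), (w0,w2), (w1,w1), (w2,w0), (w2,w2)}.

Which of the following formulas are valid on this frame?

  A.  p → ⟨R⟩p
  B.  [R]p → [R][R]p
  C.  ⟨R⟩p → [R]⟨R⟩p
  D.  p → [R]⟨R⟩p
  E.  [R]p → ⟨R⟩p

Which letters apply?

A, B, C, D, E

R is reflexive: each world relates to itself.
R is symmetric: every R-edge is matched by its reverse.
R is transitive: R is closed under composition.
R is euclidean: any two R-successors of the same world are R-related.
R is serial: every world has an R-successor.
(A) the dual of axiom T: valid iff R is reflexive. R is reflexive — valid.
(B) axiom 4: valid iff R is transitive. R is transitive — valid.
(C) ⟨R⟩p → [R]⟨R⟩p (axiom 5) characterises the euclidean frames. R is euclidean — valid.
(D) p → [R]⟨R⟩p is axiom B; it is valid on a frame exactly when R is symmetric. R is symmetric, so valid.
(E) axiom D: valid iff R is serial. R is serial — valid.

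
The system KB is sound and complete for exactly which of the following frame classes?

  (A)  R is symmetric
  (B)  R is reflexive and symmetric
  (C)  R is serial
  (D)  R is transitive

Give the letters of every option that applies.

A

(A) KB is sound and complete for exactly this class.
(B) this class determines B (= KTB), not KB.
(C) this class determines D, not KB.
(D) this class determines K4, not KB.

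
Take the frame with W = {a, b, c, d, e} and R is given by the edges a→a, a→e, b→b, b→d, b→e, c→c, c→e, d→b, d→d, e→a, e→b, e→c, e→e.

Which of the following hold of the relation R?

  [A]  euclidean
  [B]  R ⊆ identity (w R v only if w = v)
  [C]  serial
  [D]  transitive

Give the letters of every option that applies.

C

(A) not euclidean: b R d and b R e but not d R e.
(B) not ⊆ identity: a R e with a ≠ e.
(C) serial: every world has an R-successor.
(D) not transitive: a R e and e R b but not a R b.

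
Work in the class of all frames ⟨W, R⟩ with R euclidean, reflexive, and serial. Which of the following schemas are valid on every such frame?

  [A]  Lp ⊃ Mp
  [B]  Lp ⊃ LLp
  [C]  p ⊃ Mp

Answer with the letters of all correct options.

A, B, C

A relation that is euclidean, reflexive, and serial is also symmetric and transitive.
(A) Lp ⊃ Mp is axiom D, which corresponds to seriality. Every such R is serial — valid.
(B) Lp ⊃ LLp is axiom 4; it is valid on a frame exactly when R is transitive. Every such R is transitive, so valid.
(C) p ⊃ Mp (the dual of axiom T) characterises the reflexive frames. Every such R is reflexive — valid.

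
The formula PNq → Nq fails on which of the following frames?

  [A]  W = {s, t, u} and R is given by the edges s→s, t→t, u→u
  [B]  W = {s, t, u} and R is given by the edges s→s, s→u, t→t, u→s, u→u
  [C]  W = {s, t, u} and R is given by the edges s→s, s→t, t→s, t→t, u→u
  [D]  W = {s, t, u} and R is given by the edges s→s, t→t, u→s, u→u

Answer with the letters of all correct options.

D

The schema PNq → Nq is the dual of axiom 5; it is valid on a frame iff R is euclidean.
(A) R is euclidean (any two R-successors of the same world are R-related), so the schema is valid here.
(B) R is euclidean (any two R-successors of the same world are R-related), so the schema is valid here.
(C) R is euclidean (any two R-successors of the same world are R-related), so the schema is valid here.
(D) R is not euclidean (u R s and u R u but not s R u), so the schema fails here.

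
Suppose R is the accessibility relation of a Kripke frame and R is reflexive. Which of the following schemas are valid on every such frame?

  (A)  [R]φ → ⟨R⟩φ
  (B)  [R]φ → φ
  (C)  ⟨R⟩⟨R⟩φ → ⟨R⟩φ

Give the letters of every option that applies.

A reflexive relation is serial.
(A) axiom D: valid iff R is serial. Every such R is serial — valid.
(B) [R]φ → φ (axiom T) characterises the reflexive frames. Every such R is reflexive — valid.
(C) ⟨R⟩⟨R⟩φ → ⟨R⟩φ is the dual of axiom 4; it is valid on a frame exactly when R is transitive. Such an R need not be transitive, so not valid.

A, B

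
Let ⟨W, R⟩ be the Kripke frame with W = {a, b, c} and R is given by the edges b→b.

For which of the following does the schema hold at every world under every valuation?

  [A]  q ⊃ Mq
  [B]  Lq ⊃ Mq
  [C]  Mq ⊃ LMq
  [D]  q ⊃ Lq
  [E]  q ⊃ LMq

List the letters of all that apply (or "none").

C, D, E

R is not reflexive: not a R a.
R is symmetric: every R-edge is matched by its reverse.
R is euclidean: any two R-successors of the same world are R-related.
R is not serial: a has no R-successor.
R is a subset of the identity: every R-edge is a self-loop.
(A) the dual of axiom T: valid iff R is reflexive. R is not reflexive — not valid.
(B) Lq ⊃ Mq is axiom D; it is valid on a frame exactly when R is serial. R is not serial, so not valid.
(C) Mq ⊃ LMq is axiom 5; it is valid on a frame exactly when R is euclidean. R is euclidean, so valid.
(D) q ⊃ Lq (equivalent to ◇p→p) corresponds to R being a subset of the identity. Here R ⊆ identity, so valid.
(E) q ⊃ LMq (axiom B) characterises the symmetric frames. R is symmetric — valid.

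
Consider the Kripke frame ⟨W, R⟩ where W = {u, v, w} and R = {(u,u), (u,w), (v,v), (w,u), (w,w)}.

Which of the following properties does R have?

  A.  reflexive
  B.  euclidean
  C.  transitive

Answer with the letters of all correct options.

(A) reflexive: each world relates to itself.
(B) euclidean: any two R-successors of the same world are R-related.
(C) transitive: R is closed under composition.

A, B, C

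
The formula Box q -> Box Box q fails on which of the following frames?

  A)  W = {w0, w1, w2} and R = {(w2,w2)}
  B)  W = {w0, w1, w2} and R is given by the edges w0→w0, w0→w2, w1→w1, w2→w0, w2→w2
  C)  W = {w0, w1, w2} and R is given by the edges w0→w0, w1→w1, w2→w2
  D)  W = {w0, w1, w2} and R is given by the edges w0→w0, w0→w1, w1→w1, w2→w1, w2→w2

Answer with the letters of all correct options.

none

The schema Box q -> Box Box q is axiom 4; it is valid on a frame iff R is transitive.
(A) R is transitive (R is closed under composition), so the schema is valid here.
(B) R is transitive (R is closed under composition), so the schema is valid here.
(C) R is transitive (R is closed under composition), so the schema is valid here.
(D) R is transitive (R is closed under composition), so the schema is valid here.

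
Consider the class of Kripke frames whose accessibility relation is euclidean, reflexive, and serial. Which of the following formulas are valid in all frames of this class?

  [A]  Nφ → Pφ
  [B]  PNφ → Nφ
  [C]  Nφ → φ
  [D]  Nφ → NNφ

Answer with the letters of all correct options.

A, B, C, D

A relation that is euclidean, reflexive, and serial is also symmetric and transitive.
(A) axiom D: valid iff R is serial. Every such R is serial — valid.
(B) PNφ → Nφ is the dual of axiom 5, which corresponds to the euclidean property. Every such R is euclidean — valid.
(C) axiom T: valid iff R is reflexive. Every such R is reflexive — valid.
(D) axiom 4: valid iff R is transitive. Every such R is transitive — valid.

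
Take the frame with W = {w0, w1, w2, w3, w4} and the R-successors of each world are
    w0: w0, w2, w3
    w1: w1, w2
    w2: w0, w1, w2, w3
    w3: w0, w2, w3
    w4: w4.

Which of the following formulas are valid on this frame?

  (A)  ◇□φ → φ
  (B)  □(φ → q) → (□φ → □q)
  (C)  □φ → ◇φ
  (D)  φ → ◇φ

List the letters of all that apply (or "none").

A, B, C, D

R is reflexive: each world relates to itself.
R is symmetric: every R-edge is matched by its reverse.
R is serial: every world has an R-successor.
(A) the dual of axiom B: valid iff R is symmetric. R is symmetric — valid.
(B) this is just K, valid on every normal frame.
(C) axiom D: valid iff R is serial. R is serial — valid.
(D) φ → ◇φ is the dual of axiom T, which corresponds to reflexivity. R is reflexive — valid.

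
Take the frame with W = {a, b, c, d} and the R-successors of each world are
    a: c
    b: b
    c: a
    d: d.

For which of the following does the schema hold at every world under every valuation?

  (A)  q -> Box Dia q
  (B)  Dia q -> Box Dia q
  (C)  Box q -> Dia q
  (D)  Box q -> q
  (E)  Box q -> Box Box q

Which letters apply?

A, C

R is not reflexive: not a R a.
R is symmetric: every R-edge is matched by its reverse.
R is not transitive: a R c and c R a but not a R a.
R is not euclidean: a R c and a R c but not c R c.
R is serial: every world has an R-successor.
(A) q -> Box Dia q (axiom B) characterises the symmetric frames. R is symmetric — valid.
(B) Dia q -> Box Dia q (axiom 5) characterises the euclidean frames. R is not euclidean — not valid.
(C) Box q -> Dia q (axiom D) characterises the serial frames. R is serial — valid.
(D) axiom T: valid iff R is reflexive. R is not reflexive — not valid.
(E) axiom 4: valid iff R is transitive. R is not transitive — not valid.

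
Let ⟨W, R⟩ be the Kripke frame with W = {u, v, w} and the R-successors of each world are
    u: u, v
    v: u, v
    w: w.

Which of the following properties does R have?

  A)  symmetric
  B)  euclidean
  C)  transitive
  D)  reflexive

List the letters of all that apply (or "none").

(A) symmetric: every R-edge is matched by its reverse.
(B) euclidean: any two R-successors of the same world are R-related.
(C) transitive: R is closed under composition.
(D) reflexive: each world relates to itself.

A, B, C, D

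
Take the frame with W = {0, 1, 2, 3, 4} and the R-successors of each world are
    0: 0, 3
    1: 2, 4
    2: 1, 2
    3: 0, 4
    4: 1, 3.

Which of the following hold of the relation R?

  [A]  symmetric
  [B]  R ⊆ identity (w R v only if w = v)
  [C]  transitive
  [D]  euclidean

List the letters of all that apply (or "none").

(A) symmetric: every R-edge is matched by its reverse.
(B) not ⊆ identity: 0 R 3 with 0 ≠ 3.
(C) not transitive: 0 R 3 and 3 R 4 but not 0 R 4.
(D) not euclidean: 1 R 2 and 1 R 4 but not 2 R 4.

A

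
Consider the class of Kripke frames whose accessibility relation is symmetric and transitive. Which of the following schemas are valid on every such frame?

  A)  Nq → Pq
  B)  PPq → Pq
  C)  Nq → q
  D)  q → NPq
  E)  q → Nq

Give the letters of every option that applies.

A symmetric transitive relation is euclidean (uRv and uRw give vRu by symmetry, then vRw by transitivity).
(A) axiom D: valid iff R is serial. Such an R need not be serial — not valid.
(B) PPq → Pq is the dual of axiom 4; it is valid on a frame exactly when R is transitive. Every such R is transitive, so valid.
(C) Nq → q is axiom T; it is valid on a frame exactly when R is reflexive. Such an R need not be reflexive, so not valid.
(D) q → NPq (axiom B) characterises the symmetric frames. Every such R is symmetric — valid.
(E) q → Nq is valid only on frames where every R-edge is a self-loop. Such an R need not be a subset of the identity — not valid.

B, D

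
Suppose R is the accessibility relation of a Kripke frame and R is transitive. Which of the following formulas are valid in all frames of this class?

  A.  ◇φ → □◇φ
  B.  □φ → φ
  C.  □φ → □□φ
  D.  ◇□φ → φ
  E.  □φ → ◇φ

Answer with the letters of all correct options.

C

(A) ◇φ → □◇φ (axiom 5) characterises the euclidean frames. Such an R need not be euclidean — not valid.
(B) □φ → φ is axiom T; it is valid on a frame exactly when R is reflexive. Such an R need not be reflexive, so not valid.
(C) axiom 4: valid iff R is transitive. Every such R is transitive — valid.
(D) ◇□φ → φ is the dual of axiom B, which corresponds to symmetry. Such an R need not be symmetric — not valid.
(E) □φ → ◇φ is axiom D; it is valid on a frame exactly when R is serial. Such an R need not be serial, so not valid.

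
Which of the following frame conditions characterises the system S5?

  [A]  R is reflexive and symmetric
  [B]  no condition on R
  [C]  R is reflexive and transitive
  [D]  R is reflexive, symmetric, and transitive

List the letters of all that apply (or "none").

D

(A) this class determines B (= KTB), not S5.
(B) this class determines K, not S5.
(C) this class determines S4, not S5.
(D) S5 is sound and complete for exactly this class.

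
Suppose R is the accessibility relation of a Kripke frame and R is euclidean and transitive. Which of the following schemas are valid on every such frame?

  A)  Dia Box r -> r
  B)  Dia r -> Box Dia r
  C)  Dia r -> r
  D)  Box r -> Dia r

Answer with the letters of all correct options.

B

(A) the dual of axiom B: valid iff R is symmetric. Such an R need not be symmetric — not valid.
(B) axiom 5: valid iff R is euclidean. Every such R is euclidean — valid.
(C) Dia r -> r is the converse of T; it holds exactly when R ⊆ identity. Such an R need not be a subset of the identity — not valid.
(D) Box r -> Dia r is axiom D; it is valid on a frame exactly when R is serial. Such an R need not be serial, so not valid.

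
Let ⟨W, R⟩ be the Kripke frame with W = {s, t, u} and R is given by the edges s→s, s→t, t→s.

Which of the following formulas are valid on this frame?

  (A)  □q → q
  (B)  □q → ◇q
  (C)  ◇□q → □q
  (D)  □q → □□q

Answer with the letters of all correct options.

none

R is not reflexive: not t R t.
R is not transitive: t R s and s R t but not t R t.
R is not euclidean: s R t and s R t but not t R t.
R is not serial: u has no R-successor.
(A) □q → q is axiom T; it is valid on a frame exactly when R is reflexive. R is not reflexive, so not valid.
(B) □q → ◇q is axiom D, which corresponds to seriality. R is not serial — not valid.
(C) ◇□q → □q is the dual of axiom 5, which corresponds to the euclidean property. R is not euclidean — not valid.
(D) axiom 4: valid iff R is transitive. R is not transitive — not valid.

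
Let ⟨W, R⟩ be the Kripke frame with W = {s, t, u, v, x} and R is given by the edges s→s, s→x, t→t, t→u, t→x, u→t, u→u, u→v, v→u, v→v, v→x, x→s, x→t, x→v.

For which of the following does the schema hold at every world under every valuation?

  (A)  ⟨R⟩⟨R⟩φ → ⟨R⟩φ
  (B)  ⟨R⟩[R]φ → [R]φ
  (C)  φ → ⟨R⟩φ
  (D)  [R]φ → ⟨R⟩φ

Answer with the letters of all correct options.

R is not reflexive: not x R x.
R is not transitive: s R x and x R t but not s R t.
R is not euclidean: t R u and t R x but not u R x.
R is serial: every world has an R-successor.
(A) ⟨R⟩⟨R⟩φ → ⟨R⟩φ is the dual of axiom 4, which corresponds to transitivity. R is not transitive — not valid.
(B) the dual of axiom 5: valid iff R is euclidean. R is not euclidean — not valid.
(C) the dual of axiom T: valid iff R is reflexive. R is not reflexive — not valid.
(D) axiom D: valid iff R is serial. R is serial — valid.

D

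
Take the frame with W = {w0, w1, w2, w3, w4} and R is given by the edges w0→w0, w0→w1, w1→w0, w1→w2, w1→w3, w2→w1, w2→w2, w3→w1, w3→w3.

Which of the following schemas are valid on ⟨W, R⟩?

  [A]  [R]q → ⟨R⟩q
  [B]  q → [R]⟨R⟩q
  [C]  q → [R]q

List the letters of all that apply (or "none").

B

R is symmetric: every R-edge is matched by its reverse.
R is not serial: w4 has no R-successor.
R is not a subset of the identity: w0 R w1 with w0 ≠ w1.
(A) axiom D: valid iff R is serial. R is not serial — not valid.
(B) q → [R]⟨R⟩q is axiom B; it is valid on a frame exactly when R is symmetric. R is symmetric, so valid.
(C) q → [R]q is equivalent to ◇p→p; it holds exactly when R ⊆ identity. Here R ⊄ identity — not valid.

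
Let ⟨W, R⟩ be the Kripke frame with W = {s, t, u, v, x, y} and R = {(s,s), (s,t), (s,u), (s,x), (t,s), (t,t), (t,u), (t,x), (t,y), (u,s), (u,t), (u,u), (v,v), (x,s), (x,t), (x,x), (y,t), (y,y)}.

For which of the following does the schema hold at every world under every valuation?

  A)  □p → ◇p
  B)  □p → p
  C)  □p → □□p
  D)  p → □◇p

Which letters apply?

A, B, D

R is reflexive: each world relates to itself.
R is symmetric: every R-edge is matched by its reverse.
R is not transitive: s R t and t R y but not s R y.
R is serial: every world has an R-successor.
(A) □p → ◇p is axiom D, which corresponds to seriality. R is serial — valid.
(B) □p → p is axiom T; it is valid on a frame exactly when R is reflexive. R is reflexive, so valid.
(C) □p → □□p is axiom 4; it is valid on a frame exactly when R is transitive. R is not transitive, so not valid.
(D) axiom B: valid iff R is symmetric. R is symmetric — valid.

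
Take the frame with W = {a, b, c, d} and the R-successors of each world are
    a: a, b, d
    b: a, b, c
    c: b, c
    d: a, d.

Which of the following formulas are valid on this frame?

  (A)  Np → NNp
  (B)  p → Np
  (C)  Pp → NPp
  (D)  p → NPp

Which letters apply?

R is symmetric: every R-edge is matched by its reverse.
R is not transitive: a R b and b R c but not a R c.
R is not euclidean: a R b and a R d but not b R d.
R is not a subset of the identity: a R b with a ≠ b.
(A) axiom 4: valid iff R is transitive. R is not transitive — not valid.
(B) p → Np (equivalent to ◇p→p) corresponds to R being a subset of the identity. Here R ⊄ identity, so not valid.
(C) Pp → NPp (axiom 5) characterises the euclidean frames. R is not euclidean — not valid.
(D) p → NPp is axiom B, which corresponds to symmetry. R is symmetric — valid.

D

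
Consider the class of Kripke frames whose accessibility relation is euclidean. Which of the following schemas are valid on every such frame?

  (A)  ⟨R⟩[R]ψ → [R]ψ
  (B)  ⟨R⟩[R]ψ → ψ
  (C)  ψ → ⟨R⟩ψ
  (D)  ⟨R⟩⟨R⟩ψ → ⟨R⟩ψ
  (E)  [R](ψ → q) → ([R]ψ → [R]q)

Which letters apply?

A, E

(A) ⟨R⟩[R]ψ → [R]ψ is the dual of axiom 5; it is valid on a frame exactly when R is euclidean. Every such R is euclidean, so valid.
(B) the dual of axiom B: valid iff R is symmetric. Such an R need not be symmetric — not valid.
(C) the dual of axiom T: valid iff R is reflexive. Such an R need not be reflexive — not valid.
(D) ⟨R⟩⟨R⟩ψ → ⟨R⟩ψ (the dual of axiom 4) characterises the transitive frames. Such an R need not be transitive — not valid.
(E) this is just K, valid on every normal frame.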